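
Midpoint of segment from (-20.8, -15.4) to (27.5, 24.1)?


M = (((-20.8)+27.5)/2, ((-15.4)+24.1)/2)
= (3.35, 4.35)

(3.35, 4.35)


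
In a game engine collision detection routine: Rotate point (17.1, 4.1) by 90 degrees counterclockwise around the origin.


90° CCW: (x,y) -> (-y, x)
(17.1,4.1) -> (-4.1, 17.1)

(-4.1, 17.1)


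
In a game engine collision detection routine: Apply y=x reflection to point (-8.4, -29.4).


Reflection over y=x: (x,y) -> (y,x)
(-8.4, -29.4) -> (-29.4, -8.4)

(-29.4, -8.4)


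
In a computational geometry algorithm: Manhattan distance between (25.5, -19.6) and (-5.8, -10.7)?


|25.5-(-5.8)| + |(-19.6)-(-10.7)| = 31.3 + 8.9 = 40.2

40.2


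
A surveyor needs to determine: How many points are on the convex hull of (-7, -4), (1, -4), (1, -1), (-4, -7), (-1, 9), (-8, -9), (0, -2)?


Convex hull vertices (CCW): (-8, -9), (-4, -7), (1, -4), (1, -1), (-1, 9), (-7, -4)
Count = 6

6


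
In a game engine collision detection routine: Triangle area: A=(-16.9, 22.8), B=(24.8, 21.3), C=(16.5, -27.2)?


Area = |x_A(y_B-y_C) + x_B(y_C-y_A) + x_C(y_A-y_B)|/2
= |(-819.65) + (-1240) + 24.75|/2
= 2034.9/2 = 1017.45

1017.45


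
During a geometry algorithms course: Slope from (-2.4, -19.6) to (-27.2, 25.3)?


slope = (y2-y1)/(x2-x1) = (25.3-(-19.6))/((-27.2)-(-2.4)) = 44.9/(-24.8) = -1.8105

-1.8105


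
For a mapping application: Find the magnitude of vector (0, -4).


|u| = sqrt(0^2 + (-4)^2) = sqrt(16) = 4

4


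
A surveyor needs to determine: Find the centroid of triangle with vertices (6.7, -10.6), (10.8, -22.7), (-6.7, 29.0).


Centroid = ((x_A+x_B+x_C)/3, (y_A+y_B+y_C)/3)
= ((6.7+10.8+(-6.7))/3, ((-10.6)+(-22.7)+29)/3)
= (3.6, -1.4333)

(3.6, -1.4333)


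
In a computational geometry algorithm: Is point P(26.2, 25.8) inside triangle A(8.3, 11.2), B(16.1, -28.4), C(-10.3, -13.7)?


Cross products: AB x AP = 822.72, BC x BP = -1579.35, CA x CP = -174.15
All same sign? no

No, outside


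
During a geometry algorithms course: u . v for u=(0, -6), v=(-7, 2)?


u . v = u_x*v_x + u_y*v_y = 0*(-7) + (-6)*2
= 0 + (-12) = -12

-12


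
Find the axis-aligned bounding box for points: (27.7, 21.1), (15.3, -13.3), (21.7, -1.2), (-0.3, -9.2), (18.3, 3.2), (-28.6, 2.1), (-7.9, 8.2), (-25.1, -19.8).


x range: [-28.6, 27.7]
y range: [-19.8, 21.1]
Bounding box: (-28.6,-19.8) to (27.7,21.1)

(-28.6,-19.8) to (27.7,21.1)


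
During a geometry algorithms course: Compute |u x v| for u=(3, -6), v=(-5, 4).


|u x v| = |3*4 - (-6)*(-5)|
= |12 - 30| = 18

18


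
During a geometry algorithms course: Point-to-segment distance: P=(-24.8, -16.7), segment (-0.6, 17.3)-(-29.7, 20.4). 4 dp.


Project P onto AB: t = 0.6992 (clamped to [0,1])
Closest point on segment: (-20.9471, 19.4676)
Distance: 36.3722

36.3722


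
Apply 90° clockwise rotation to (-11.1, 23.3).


90° CW: (x,y) -> (y, -x)
(-11.1,23.3) -> (23.3, 11.1)

(23.3, 11.1)


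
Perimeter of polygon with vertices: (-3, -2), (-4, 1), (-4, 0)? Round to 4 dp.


Sides: (-3, -2)->(-4, 1): sqrt(10) = 3.162278, (-4, 1)->(-4, 0): sqrt(1) = 1, (-4, 0)->(-3, -2): sqrt(5) = 2.236068
Sum = 6.398346
Perimeter = 6.3983

6.3983


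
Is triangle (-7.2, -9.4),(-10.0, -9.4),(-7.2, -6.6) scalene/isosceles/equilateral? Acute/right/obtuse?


Side lengths squared: AB^2=7.84, BC^2=15.68, CA^2=7.84
Sorted: [7.84, 7.84, 15.68]
By sides: Isosceles, By angles: Right

Isosceles, Right


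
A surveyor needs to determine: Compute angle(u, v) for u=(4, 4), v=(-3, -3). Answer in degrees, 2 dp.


u.v = -24, |u| = sqrt(32) = 5.6569, |v| = sqrt(18) = 4.2426
cos(theta) = u.v/(|u||v|) = -24/sqrt(576) = -1
theta = acos(-1) = 180 degrees

180 degrees


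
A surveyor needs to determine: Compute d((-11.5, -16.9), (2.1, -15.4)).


dx=13.6, dy=1.5
d^2 = 13.6^2 + 1.5^2 = 187.21
d = sqrt(187.21) = 13.6825

13.6825


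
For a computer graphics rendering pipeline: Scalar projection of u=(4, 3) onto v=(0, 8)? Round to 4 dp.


u.v = 24, |v| = sqrt(64) = 8
Scalar projection = u.v / |v| = 24 / sqrt(64) = 3

3


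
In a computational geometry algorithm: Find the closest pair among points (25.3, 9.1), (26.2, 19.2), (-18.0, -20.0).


d(P0,P1) = 10.14, d(P0,P2) = 52.1699, d(P1,P2) = 59.0786
Closest: P0 and P1

Closest pair: (25.3, 9.1) and (26.2, 19.2), distance = 10.14


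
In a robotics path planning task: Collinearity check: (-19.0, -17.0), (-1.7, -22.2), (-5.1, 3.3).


Cross product: ((-1.7)-(-19))*(3.3-(-17)) - ((-22.2)-(-17))*((-5.1)-(-19))
= 423.47

No, not collinear


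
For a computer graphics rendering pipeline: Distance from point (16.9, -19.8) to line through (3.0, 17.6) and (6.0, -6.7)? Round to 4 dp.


|cross product| = 225.57
|line direction| = sqrt(599.49) = 24.4845
Distance = 225.57/sqrt(599.49) = 9.2128

9.2128


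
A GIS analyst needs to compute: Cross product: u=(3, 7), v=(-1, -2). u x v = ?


u x v = u_x*v_y - u_y*v_x = 3*(-2) - 7*(-1)
= (-6) - (-7) = 1

1


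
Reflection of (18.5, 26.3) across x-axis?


Reflection over x-axis: (x,y) -> (x,-y)
(18.5, 26.3) -> (18.5, -26.3)

(18.5, -26.3)


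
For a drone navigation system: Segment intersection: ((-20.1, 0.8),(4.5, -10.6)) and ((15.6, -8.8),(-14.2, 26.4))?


Cross products: d1=970.56, d2=444.36, d3=170.82, d4=697.02
d1*d2 < 0 and d3*d4 < 0? no

No, they don't intersect


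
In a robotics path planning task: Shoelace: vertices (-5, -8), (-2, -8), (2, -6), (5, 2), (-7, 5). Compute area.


Shoelace sum: ((-5)*(-8) - (-2)*(-8)) + ((-2)*(-6) - 2*(-8)) + (2*2 - 5*(-6)) + (5*5 - (-7)*2) + ((-7)*(-8) - (-5)*5)
= 206
Area = |206|/2 = 103

103


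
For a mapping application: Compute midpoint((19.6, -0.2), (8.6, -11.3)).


M = ((19.6+8.6)/2, ((-0.2)+(-11.3))/2)
= (14.1, -5.75)

(14.1, -5.75)


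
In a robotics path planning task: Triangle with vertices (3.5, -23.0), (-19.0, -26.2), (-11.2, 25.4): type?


Side lengths squared: AB^2=516.49, BC^2=2723.4, CA^2=2558.65
Sorted: [516.49, 2558.65, 2723.4]
By sides: Scalene, By angles: Acute

Scalene, Acute


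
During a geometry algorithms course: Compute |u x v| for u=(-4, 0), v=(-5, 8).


|u x v| = |(-4)*8 - 0*(-5)|
= |(-32) - 0| = 32

32


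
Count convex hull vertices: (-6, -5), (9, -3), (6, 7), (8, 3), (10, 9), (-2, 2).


Convex hull vertices (CCW): (-6, -5), (9, -3), (10, 9), (6, 7), (-2, 2)
Count = 5

5


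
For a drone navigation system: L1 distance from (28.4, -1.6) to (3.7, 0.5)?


|28.4-3.7| + |(-1.6)-0.5| = 24.7 + 2.1 = 26.8

26.8


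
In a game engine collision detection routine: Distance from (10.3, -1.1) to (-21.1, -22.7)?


dx=-31.4, dy=-21.6
d^2 = (-31.4)^2 + (-21.6)^2 = 1452.52
d = sqrt(1452.52) = 38.1119

38.1119


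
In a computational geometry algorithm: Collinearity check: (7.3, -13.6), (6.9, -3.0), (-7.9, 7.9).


Cross product: (6.9-7.3)*(7.9-(-13.6)) - ((-3)-(-13.6))*((-7.9)-7.3)
= 152.52

No, not collinear


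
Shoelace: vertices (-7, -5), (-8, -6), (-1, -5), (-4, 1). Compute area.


Shoelace sum: ((-7)*(-6) - (-8)*(-5)) + ((-8)*(-5) - (-1)*(-6)) + ((-1)*1 - (-4)*(-5)) + ((-4)*(-5) - (-7)*1)
= 42
Area = |42|/2 = 21

21


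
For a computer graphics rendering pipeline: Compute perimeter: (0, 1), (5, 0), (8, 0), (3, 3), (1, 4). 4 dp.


Sides: (0, 1)->(5, 0): sqrt(26) = 5.09902, (5, 0)->(8, 0): sqrt(9) = 3, (8, 0)->(3, 3): sqrt(34) = 5.830952, (3, 3)->(1, 4): sqrt(5) = 2.236068, (1, 4)->(0, 1): sqrt(10) = 3.162278
Sum = 19.328318
Perimeter = 19.3283

19.3283


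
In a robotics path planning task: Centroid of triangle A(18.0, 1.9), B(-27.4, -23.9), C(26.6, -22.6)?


Centroid = ((x_A+x_B+x_C)/3, (y_A+y_B+y_C)/3)
= ((18+(-27.4)+26.6)/3, (1.9+(-23.9)+(-22.6))/3)
= (5.7333, -14.8667)

(5.7333, -14.8667)


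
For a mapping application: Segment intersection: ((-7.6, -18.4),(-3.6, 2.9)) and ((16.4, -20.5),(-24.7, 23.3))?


Cross products: d1=964.89, d2=-85.74, d3=-519.6, d4=531.03
d1*d2 < 0 and d3*d4 < 0? yes

Yes, they intersect


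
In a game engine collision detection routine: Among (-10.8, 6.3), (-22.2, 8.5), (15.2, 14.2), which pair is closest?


d(P0,P1) = 11.6103, d(P0,P2) = 27.1737, d(P1,P2) = 37.8319
Closest: P0 and P1

Closest pair: (-10.8, 6.3) and (-22.2, 8.5), distance = 11.6103


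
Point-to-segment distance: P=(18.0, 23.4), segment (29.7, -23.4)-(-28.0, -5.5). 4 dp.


Project P onto AB: t = 0.4145 (clamped to [0,1])
Closest point on segment: (5.7832, -15.9804)
Distance: 41.2319

41.2319


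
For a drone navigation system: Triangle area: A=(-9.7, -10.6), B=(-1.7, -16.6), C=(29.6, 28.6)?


Area = |x_A(y_B-y_C) + x_B(y_C-y_A) + x_C(y_A-y_B)|/2
= |438.44 + (-66.64) + 177.6|/2
= 549.4/2 = 274.7

274.7


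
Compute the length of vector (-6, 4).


|u| = sqrt((-6)^2 + 4^2) = sqrt(52) = 7.2111

7.2111


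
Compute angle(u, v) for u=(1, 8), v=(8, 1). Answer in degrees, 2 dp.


u.v = 16, |u| = sqrt(65) = 8.0623, |v| = sqrt(65) = 8.0623
cos(theta) = u.v/(|u||v|) = 16/sqrt(4225) = 0.246154
theta = acos(0.246154) = 75.75 degrees

75.75 degrees


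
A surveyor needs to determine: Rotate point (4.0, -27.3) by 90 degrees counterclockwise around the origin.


90° CCW: (x,y) -> (-y, x)
(4,-27.3) -> (27.3, 4)

(27.3, 4)


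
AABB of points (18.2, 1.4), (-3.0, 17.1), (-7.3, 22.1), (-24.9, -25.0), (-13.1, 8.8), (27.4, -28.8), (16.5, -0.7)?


x range: [-24.9, 27.4]
y range: [-28.8, 22.1]
Bounding box: (-24.9,-28.8) to (27.4,22.1)

(-24.9,-28.8) to (27.4,22.1)


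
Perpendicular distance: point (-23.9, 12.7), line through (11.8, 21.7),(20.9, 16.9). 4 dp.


|cross product| = 253.26
|line direction| = sqrt(105.85) = 10.2883
Distance = 253.26/sqrt(105.85) = 24.6162

24.6162


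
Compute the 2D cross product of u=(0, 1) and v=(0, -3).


u x v = u_x*v_y - u_y*v_x = 0*(-3) - 1*0
= 0 - 0 = 0

0


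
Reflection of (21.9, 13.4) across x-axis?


Reflection over x-axis: (x,y) -> (x,-y)
(21.9, 13.4) -> (21.9, -13.4)

(21.9, -13.4)


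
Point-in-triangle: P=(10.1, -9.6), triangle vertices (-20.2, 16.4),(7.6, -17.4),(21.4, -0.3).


Cross products: AB x AP = 301.34, BC x BP = 64.89, CA x CP = 575.59
All same sign? yes

Yes, inside


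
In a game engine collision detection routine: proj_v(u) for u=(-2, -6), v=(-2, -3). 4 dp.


u.v = 22, |v| = sqrt(13) = 3.6056
Scalar projection = u.v / |v| = 22 / sqrt(13) = 6.1017

6.1017


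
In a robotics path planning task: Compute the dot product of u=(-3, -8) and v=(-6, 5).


u . v = u_x*v_x + u_y*v_y = (-3)*(-6) + (-8)*5
= 18 + (-40) = -22

-22


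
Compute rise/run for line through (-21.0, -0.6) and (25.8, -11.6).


slope = (y2-y1)/(x2-x1) = ((-11.6)-(-0.6))/(25.8-(-21)) = (-11)/46.8 = -0.235

-0.235


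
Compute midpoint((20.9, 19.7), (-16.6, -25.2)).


M = ((20.9+(-16.6))/2, (19.7+(-25.2))/2)
= (2.15, -2.75)

(2.15, -2.75)


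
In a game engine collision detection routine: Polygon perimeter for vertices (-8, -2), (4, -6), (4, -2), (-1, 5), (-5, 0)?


Sides: (-8, -2)->(4, -6): sqrt(160) = 12.649111, (4, -6)->(4, -2): sqrt(16) = 4, (4, -2)->(-1, 5): sqrt(74) = 8.602325, (-1, 5)->(-5, 0): sqrt(41) = 6.403124, (-5, 0)->(-8, -2): sqrt(13) = 3.605551
Sum = 35.260111
Perimeter = 35.2601

35.2601


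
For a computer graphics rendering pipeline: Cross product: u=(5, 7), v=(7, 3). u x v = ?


u x v = u_x*v_y - u_y*v_x = 5*3 - 7*7
= 15 - 49 = -34

-34


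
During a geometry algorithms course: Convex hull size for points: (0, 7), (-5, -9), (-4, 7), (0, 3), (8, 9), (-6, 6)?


Convex hull vertices (CCW): (-6, 6), (-5, -9), (8, 9), (-4, 7)
Count = 4

4


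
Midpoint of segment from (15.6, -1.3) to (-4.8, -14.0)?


M = ((15.6+(-4.8))/2, ((-1.3)+(-14))/2)
= (5.4, -7.65)

(5.4, -7.65)


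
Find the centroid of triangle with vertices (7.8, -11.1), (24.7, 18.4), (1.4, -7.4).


Centroid = ((x_A+x_B+x_C)/3, (y_A+y_B+y_C)/3)
= ((7.8+24.7+1.4)/3, ((-11.1)+18.4+(-7.4))/3)
= (11.3, -0.0333)

(11.3, -0.0333)


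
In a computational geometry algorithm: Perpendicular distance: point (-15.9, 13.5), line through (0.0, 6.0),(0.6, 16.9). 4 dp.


|cross product| = 177.81
|line direction| = sqrt(119.17) = 10.9165
Distance = 177.81/sqrt(119.17) = 16.2882

16.2882


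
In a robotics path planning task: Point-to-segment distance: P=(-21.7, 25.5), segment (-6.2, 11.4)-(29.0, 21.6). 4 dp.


Project P onto AB: t = 0 (clamped to [0,1])
Closest point on segment: (-6.2, 11.4)
Distance: 20.9538

20.9538


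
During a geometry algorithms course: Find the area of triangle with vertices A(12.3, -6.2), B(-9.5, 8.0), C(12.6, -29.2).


Area = |x_A(y_B-y_C) + x_B(y_C-y_A) + x_C(y_A-y_B)|/2
= |457.56 + 218.5 + (-178.92)|/2
= 497.14/2 = 248.57

248.57


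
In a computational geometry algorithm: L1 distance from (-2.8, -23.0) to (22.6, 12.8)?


|(-2.8)-22.6| + |(-23)-12.8| = 25.4 + 35.8 = 61.2

61.2


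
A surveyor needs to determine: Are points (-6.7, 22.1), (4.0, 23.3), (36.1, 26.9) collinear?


Cross product: (4-(-6.7))*(26.9-22.1) - (23.3-22.1)*(36.1-(-6.7))
= 0

Yes, collinear


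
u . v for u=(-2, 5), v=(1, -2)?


u . v = u_x*v_x + u_y*v_y = (-2)*1 + 5*(-2)
= (-2) + (-10) = -12

-12


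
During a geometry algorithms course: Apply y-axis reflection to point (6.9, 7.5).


Reflection over y-axis: (x,y) -> (-x,y)
(6.9, 7.5) -> (-6.9, 7.5)

(-6.9, 7.5)


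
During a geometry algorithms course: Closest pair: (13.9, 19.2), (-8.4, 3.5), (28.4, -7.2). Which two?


d(P0,P1) = 27.2723, d(P0,P2) = 30.1199, d(P1,P2) = 38.324
Closest: P0 and P1

Closest pair: (13.9, 19.2) and (-8.4, 3.5), distance = 27.2723


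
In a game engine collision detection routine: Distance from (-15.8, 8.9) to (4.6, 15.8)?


dx=20.4, dy=6.9
d^2 = 20.4^2 + 6.9^2 = 463.77
d = sqrt(463.77) = 21.5353

21.5353


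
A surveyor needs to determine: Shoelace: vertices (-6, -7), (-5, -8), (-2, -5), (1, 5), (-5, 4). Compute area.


Shoelace sum: ((-6)*(-8) - (-5)*(-7)) + ((-5)*(-5) - (-2)*(-8)) + ((-2)*5 - 1*(-5)) + (1*4 - (-5)*5) + ((-5)*(-7) - (-6)*4)
= 105
Area = |105|/2 = 52.5

52.5


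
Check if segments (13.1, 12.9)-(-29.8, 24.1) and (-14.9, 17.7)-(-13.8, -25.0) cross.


Cross products: d1=1190.32, d2=-629.19, d3=107.68, d4=1927.19
d1*d2 < 0 and d3*d4 < 0? no

No, they don't intersect


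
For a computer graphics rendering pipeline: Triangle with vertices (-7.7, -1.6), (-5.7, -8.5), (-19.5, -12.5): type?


Side lengths squared: AB^2=51.61, BC^2=206.44, CA^2=258.05
Sorted: [51.61, 206.44, 258.05]
By sides: Scalene, By angles: Right

Scalene, Right


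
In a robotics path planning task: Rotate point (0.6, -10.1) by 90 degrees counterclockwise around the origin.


90° CCW: (x,y) -> (-y, x)
(0.6,-10.1) -> (10.1, 0.6)

(10.1, 0.6)


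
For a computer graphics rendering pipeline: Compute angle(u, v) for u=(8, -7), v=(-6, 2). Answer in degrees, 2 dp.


u.v = -62, |u| = sqrt(113) = 10.6301, |v| = sqrt(40) = 6.3246
cos(theta) = u.v/(|u||v|) = -62/sqrt(4520) = -0.922194
theta = acos(-0.922194) = 157.25 degrees

157.25 degrees


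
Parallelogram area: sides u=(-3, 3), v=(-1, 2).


|u x v| = |(-3)*2 - 3*(-1)|
= |(-6) - (-3)| = 3

3


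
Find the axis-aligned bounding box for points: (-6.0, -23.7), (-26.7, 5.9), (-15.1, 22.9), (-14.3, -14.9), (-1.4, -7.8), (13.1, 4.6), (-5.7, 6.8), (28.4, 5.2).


x range: [-26.7, 28.4]
y range: [-23.7, 22.9]
Bounding box: (-26.7,-23.7) to (28.4,22.9)

(-26.7,-23.7) to (28.4,22.9)


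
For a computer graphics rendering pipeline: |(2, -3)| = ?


|u| = sqrt(2^2 + (-3)^2) = sqrt(13) = 3.6056

3.6056


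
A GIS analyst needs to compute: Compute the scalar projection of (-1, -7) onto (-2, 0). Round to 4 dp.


u.v = 2, |v| = sqrt(4) = 2
Scalar projection = u.v / |v| = 2 / sqrt(4) = 1

1


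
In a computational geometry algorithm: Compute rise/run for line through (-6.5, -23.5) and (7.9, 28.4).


slope = (y2-y1)/(x2-x1) = (28.4-(-23.5))/(7.9-(-6.5)) = 51.9/14.4 = 3.6042

3.6042


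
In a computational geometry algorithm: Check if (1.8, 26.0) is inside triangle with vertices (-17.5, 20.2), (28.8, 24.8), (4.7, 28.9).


Cross products: AB x AP = 179.76, BC x BP = 81.78, CA x CP = 39.15
All same sign? yes

Yes, inside


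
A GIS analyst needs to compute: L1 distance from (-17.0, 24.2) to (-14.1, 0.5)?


|(-17)-(-14.1)| + |24.2-0.5| = 2.9 + 23.7 = 26.6

26.6


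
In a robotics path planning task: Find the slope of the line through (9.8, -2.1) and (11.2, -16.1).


slope = (y2-y1)/(x2-x1) = ((-16.1)-(-2.1))/(11.2-9.8) = (-14)/1.4 = -10

-10


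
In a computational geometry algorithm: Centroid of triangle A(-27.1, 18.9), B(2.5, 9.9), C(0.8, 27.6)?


Centroid = ((x_A+x_B+x_C)/3, (y_A+y_B+y_C)/3)
= (((-27.1)+2.5+0.8)/3, (18.9+9.9+27.6)/3)
= (-7.9333, 18.8)

(-7.9333, 18.8)


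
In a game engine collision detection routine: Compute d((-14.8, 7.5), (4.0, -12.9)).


dx=18.8, dy=-20.4
d^2 = 18.8^2 + (-20.4)^2 = 769.6
d = sqrt(769.6) = 27.7417

27.7417


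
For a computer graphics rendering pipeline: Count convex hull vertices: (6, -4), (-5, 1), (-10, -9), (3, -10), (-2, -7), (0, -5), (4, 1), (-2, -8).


Convex hull vertices (CCW): (-10, -9), (3, -10), (6, -4), (4, 1), (-5, 1)
Count = 5

5


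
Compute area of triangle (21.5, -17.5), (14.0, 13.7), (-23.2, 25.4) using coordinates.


Area = |x_A(y_B-y_C) + x_B(y_C-y_A) + x_C(y_A-y_B)|/2
= |(-251.55) + 600.6 + 723.84|/2
= 1072.89/2 = 536.445

536.445


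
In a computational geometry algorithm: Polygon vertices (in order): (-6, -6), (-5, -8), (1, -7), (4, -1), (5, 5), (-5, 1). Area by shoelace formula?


Shoelace sum: ((-6)*(-8) - (-5)*(-6)) + ((-5)*(-7) - 1*(-8)) + (1*(-1) - 4*(-7)) + (4*5 - 5*(-1)) + (5*1 - (-5)*5) + ((-5)*(-6) - (-6)*1)
= 179
Area = |179|/2 = 89.5

89.5


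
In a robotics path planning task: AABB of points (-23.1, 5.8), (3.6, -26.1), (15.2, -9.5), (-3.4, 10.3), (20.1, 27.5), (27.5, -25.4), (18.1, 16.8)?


x range: [-23.1, 27.5]
y range: [-26.1, 27.5]
Bounding box: (-23.1,-26.1) to (27.5,27.5)

(-23.1,-26.1) to (27.5,27.5)


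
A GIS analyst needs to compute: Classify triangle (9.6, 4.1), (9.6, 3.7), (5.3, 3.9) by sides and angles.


Side lengths squared: AB^2=0.16, BC^2=18.53, CA^2=18.53
Sorted: [0.16, 18.53, 18.53]
By sides: Isosceles, By angles: Acute

Isosceles, Acute


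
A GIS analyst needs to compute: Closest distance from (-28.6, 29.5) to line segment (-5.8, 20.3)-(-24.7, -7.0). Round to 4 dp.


Project P onto AB: t = 0.163 (clamped to [0,1])
Closest point on segment: (-8.8816, 15.8488)
Distance: 23.9827

23.9827


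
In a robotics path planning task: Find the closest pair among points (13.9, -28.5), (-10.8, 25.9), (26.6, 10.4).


d(P0,P1) = 59.7449, d(P0,P2) = 40.9207, d(P1,P2) = 40.4847
Closest: P1 and P2

Closest pair: (-10.8, 25.9) and (26.6, 10.4), distance = 40.4847


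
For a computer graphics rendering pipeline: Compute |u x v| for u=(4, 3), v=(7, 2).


|u x v| = |4*2 - 3*7|
= |8 - 21| = 13

13


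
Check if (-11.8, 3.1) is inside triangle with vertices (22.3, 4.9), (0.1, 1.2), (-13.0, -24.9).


Cross products: AB x AP = -86.21, BC x BP = -335.48, CA x CP = 952.64
All same sign? no

No, outside


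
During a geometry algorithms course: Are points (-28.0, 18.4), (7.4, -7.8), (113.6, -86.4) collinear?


Cross product: (7.4-(-28))*((-86.4)-18.4) - ((-7.8)-18.4)*(113.6-(-28))
= 0

Yes, collinear


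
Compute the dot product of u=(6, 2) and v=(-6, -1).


u . v = u_x*v_x + u_y*v_y = 6*(-6) + 2*(-1)
= (-36) + (-2) = -38

-38


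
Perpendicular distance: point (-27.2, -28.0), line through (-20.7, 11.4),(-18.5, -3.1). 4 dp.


|cross product| = 180.93
|line direction| = sqrt(215.09) = 14.6659
Distance = 180.93/sqrt(215.09) = 12.3367

12.3367


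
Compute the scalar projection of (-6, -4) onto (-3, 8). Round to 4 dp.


u.v = -14, |v| = sqrt(73) = 8.544
Scalar projection = u.v / |v| = -14 / sqrt(73) = -1.6386

-1.6386


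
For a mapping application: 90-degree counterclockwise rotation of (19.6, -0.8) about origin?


90° CCW: (x,y) -> (-y, x)
(19.6,-0.8) -> (0.8, 19.6)

(0.8, 19.6)


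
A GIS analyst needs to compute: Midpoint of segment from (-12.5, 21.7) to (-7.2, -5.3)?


M = (((-12.5)+(-7.2))/2, (21.7+(-5.3))/2)
= (-9.85, 8.2)

(-9.85, 8.2)


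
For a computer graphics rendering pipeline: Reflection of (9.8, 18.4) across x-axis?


Reflection over x-axis: (x,y) -> (x,-y)
(9.8, 18.4) -> (9.8, -18.4)

(9.8, -18.4)


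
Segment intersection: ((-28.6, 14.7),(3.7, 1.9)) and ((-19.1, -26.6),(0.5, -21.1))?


Cross products: d1=861.73, d2=433.2, d3=-1212.39, d4=-783.86
d1*d2 < 0 and d3*d4 < 0? no

No, they don't intersect


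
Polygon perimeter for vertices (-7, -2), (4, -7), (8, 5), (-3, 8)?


Sides: (-7, -2)->(4, -7): sqrt(146) = 12.083046, (4, -7)->(8, 5): sqrt(160) = 12.649111, (8, 5)->(-3, 8): sqrt(130) = 11.401754, (-3, 8)->(-7, -2): sqrt(116) = 10.77033
Sum = 46.904241
Perimeter = 46.9042

46.9042


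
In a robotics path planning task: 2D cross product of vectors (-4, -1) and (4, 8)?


u x v = u_x*v_y - u_y*v_x = (-4)*8 - (-1)*4
= (-32) - (-4) = -28

-28


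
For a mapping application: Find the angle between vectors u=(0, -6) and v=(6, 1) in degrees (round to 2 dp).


u.v = -6, |u| = sqrt(36) = 6, |v| = sqrt(37) = 6.0828
cos(theta) = u.v/(|u||v|) = -6/sqrt(1332) = -0.164399
theta = acos(-0.164399) = 99.46 degrees

99.46 degrees


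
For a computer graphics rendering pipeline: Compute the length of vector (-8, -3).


|u| = sqrt((-8)^2 + (-3)^2) = sqrt(73) = 8.544

8.544


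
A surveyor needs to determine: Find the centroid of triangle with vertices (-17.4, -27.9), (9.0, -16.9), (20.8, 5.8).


Centroid = ((x_A+x_B+x_C)/3, (y_A+y_B+y_C)/3)
= (((-17.4)+9+20.8)/3, ((-27.9)+(-16.9)+5.8)/3)
= (4.1333, -13)

(4.1333, -13)


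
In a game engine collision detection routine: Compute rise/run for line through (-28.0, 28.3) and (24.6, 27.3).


slope = (y2-y1)/(x2-x1) = (27.3-28.3)/(24.6-(-28)) = (-1)/52.6 = -0.019

-0.019


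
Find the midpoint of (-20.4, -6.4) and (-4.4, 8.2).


M = (((-20.4)+(-4.4))/2, ((-6.4)+8.2)/2)
= (-12.4, 0.9)

(-12.4, 0.9)


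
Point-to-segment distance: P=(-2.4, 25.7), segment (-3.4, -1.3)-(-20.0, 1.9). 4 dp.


Project P onto AB: t = 0.2442 (clamped to [0,1])
Closest point on segment: (-7.4542, -0.5185)
Distance: 26.7012

26.7012


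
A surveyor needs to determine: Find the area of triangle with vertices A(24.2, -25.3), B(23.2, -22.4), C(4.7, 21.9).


Area = |x_A(y_B-y_C) + x_B(y_C-y_A) + x_C(y_A-y_B)|/2
= |(-1072.06) + 1095.04 + (-13.63)|/2
= 9.35/2 = 4.675

4.675


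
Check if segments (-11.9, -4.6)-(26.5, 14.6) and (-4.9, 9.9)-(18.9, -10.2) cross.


Cross products: d1=-485.8, d2=743, d3=422.4, d4=-806.4
d1*d2 < 0 and d3*d4 < 0? yes

Yes, they intersect


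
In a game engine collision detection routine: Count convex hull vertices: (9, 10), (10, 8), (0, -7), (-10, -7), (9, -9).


Convex hull vertices (CCW): (-10, -7), (9, -9), (10, 8), (9, 10)
Count = 4

4


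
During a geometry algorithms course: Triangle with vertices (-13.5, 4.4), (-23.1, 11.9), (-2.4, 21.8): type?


Side lengths squared: AB^2=148.41, BC^2=526.5, CA^2=425.97
Sorted: [148.41, 425.97, 526.5]
By sides: Scalene, By angles: Acute

Scalene, Acute


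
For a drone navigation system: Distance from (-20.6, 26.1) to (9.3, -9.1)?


dx=29.9, dy=-35.2
d^2 = 29.9^2 + (-35.2)^2 = 2133.05
d = sqrt(2133.05) = 46.185

46.185


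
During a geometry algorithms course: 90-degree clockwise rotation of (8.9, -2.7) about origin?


90° CW: (x,y) -> (y, -x)
(8.9,-2.7) -> (-2.7, -8.9)

(-2.7, -8.9)


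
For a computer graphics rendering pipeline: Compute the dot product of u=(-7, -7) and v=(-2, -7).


u . v = u_x*v_x + u_y*v_y = (-7)*(-2) + (-7)*(-7)
= 14 + 49 = 63

63


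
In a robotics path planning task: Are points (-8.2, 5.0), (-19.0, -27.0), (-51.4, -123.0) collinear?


Cross product: ((-19)-(-8.2))*((-123)-5) - ((-27)-5)*((-51.4)-(-8.2))
= 0

Yes, collinear


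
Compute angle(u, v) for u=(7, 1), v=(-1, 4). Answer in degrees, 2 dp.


u.v = -3, |u| = sqrt(50) = 7.0711, |v| = sqrt(17) = 4.1231
cos(theta) = u.v/(|u||v|) = -3/sqrt(850) = -0.102899
theta = acos(-0.102899) = 95.91 degrees

95.91 degrees


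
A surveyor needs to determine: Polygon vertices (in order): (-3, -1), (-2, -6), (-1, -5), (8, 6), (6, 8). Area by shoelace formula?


Shoelace sum: ((-3)*(-6) - (-2)*(-1)) + ((-2)*(-5) - (-1)*(-6)) + ((-1)*6 - 8*(-5)) + (8*8 - 6*6) + (6*(-1) - (-3)*8)
= 100
Area = |100|/2 = 50

50


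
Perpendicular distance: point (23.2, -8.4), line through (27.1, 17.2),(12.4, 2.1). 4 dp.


|cross product| = 317.43
|line direction| = sqrt(444.1) = 21.0737
Distance = 317.43/sqrt(444.1) = 15.0629

15.0629


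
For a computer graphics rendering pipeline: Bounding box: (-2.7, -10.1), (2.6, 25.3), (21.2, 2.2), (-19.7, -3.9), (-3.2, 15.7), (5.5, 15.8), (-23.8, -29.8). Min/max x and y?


x range: [-23.8, 21.2]
y range: [-29.8, 25.3]
Bounding box: (-23.8,-29.8) to (21.2,25.3)

(-23.8,-29.8) to (21.2,25.3)


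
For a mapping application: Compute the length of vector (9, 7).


|u| = sqrt(9^2 + 7^2) = sqrt(130) = 11.4018

11.4018


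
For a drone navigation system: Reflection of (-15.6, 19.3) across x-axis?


Reflection over x-axis: (x,y) -> (x,-y)
(-15.6, 19.3) -> (-15.6, -19.3)

(-15.6, -19.3)


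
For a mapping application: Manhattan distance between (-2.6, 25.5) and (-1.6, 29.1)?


|(-2.6)-(-1.6)| + |25.5-29.1| = 1 + 3.6 = 4.6

4.6


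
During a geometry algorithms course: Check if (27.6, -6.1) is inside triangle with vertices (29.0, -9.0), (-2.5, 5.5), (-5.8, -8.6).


Cross products: AB x AP = -71.05, BC x BP = 462.69, CA x CP = 100.36
All same sign? no

No, outside


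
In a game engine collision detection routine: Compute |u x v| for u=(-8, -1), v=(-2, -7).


|u x v| = |(-8)*(-7) - (-1)*(-2)|
= |56 - 2| = 54

54


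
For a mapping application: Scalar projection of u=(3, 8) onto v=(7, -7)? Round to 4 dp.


u.v = -35, |v| = sqrt(98) = 9.8995
Scalar projection = u.v / |v| = -35 / sqrt(98) = -3.5355

-3.5355


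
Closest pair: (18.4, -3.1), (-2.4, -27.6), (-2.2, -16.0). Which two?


d(P0,P1) = 32.1386, d(P0,P2) = 24.3058, d(P1,P2) = 11.6017
Closest: P1 and P2

Closest pair: (-2.4, -27.6) and (-2.2, -16.0), distance = 11.6017


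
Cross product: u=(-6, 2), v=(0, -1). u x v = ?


u x v = u_x*v_y - u_y*v_x = (-6)*(-1) - 2*0
= 6 - 0 = 6

6


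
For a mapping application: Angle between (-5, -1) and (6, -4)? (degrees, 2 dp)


u.v = -26, |u| = sqrt(26) = 5.099, |v| = sqrt(52) = 7.2111
cos(theta) = u.v/(|u||v|) = -26/sqrt(1352) = -0.707107
theta = acos(-0.707107) = 135 degrees

135 degrees


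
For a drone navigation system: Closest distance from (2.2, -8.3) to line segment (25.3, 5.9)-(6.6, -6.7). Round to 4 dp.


Project P onto AB: t = 1 (clamped to [0,1])
Closest point on segment: (6.6, -6.7)
Distance: 4.6819

4.6819


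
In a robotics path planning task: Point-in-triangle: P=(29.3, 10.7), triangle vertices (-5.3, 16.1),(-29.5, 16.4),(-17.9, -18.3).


Cross products: AB x AP = 120.3, BC x BP = 1974.24, CA x CP = -1258.28
All same sign? no

No, outside


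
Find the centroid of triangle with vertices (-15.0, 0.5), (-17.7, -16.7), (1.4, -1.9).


Centroid = ((x_A+x_B+x_C)/3, (y_A+y_B+y_C)/3)
= (((-15)+(-17.7)+1.4)/3, (0.5+(-16.7)+(-1.9))/3)
= (-10.4333, -6.0333)

(-10.4333, -6.0333)


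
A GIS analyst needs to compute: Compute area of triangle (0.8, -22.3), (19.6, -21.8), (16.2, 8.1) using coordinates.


Area = |x_A(y_B-y_C) + x_B(y_C-y_A) + x_C(y_A-y_B)|/2
= |(-23.92) + 595.84 + (-8.1)|/2
= 563.82/2 = 281.91

281.91


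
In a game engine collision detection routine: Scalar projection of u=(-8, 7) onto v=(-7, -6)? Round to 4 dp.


u.v = 14, |v| = sqrt(85) = 9.2195
Scalar projection = u.v / |v| = 14 / sqrt(85) = 1.5185

1.5185


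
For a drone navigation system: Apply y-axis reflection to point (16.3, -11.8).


Reflection over y-axis: (x,y) -> (-x,y)
(16.3, -11.8) -> (-16.3, -11.8)

(-16.3, -11.8)


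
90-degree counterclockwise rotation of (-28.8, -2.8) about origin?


90° CCW: (x,y) -> (-y, x)
(-28.8,-2.8) -> (2.8, -28.8)

(2.8, -28.8)


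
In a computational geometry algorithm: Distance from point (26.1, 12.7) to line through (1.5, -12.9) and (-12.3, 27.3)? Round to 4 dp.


|cross product| = 1342.2
|line direction| = sqrt(1806.48) = 42.5027
Distance = 1342.2/sqrt(1806.48) = 31.5792

31.5792


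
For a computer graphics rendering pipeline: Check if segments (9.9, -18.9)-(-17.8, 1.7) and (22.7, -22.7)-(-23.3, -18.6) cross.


Cross products: d1=-122.32, d2=-956.35, d3=-158.42, d4=675.61
d1*d2 < 0 and d3*d4 < 0? no

No, they don't intersect


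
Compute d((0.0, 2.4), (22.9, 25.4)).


dx=22.9, dy=23
d^2 = 22.9^2 + 23^2 = 1053.41
d = sqrt(1053.41) = 32.4563

32.4563


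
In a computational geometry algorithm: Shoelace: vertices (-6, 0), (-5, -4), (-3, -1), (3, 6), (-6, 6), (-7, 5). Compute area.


Shoelace sum: ((-6)*(-4) - (-5)*0) + ((-5)*(-1) - (-3)*(-4)) + ((-3)*6 - 3*(-1)) + (3*6 - (-6)*6) + ((-6)*5 - (-7)*6) + ((-7)*0 - (-6)*5)
= 98
Area = |98|/2 = 49

49


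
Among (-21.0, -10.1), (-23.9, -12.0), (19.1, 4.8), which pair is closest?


d(P0,P1) = 3.467, d(P0,P2) = 42.7787, d(P1,P2) = 46.1654
Closest: P0 and P1

Closest pair: (-21.0, -10.1) and (-23.9, -12.0), distance = 3.467


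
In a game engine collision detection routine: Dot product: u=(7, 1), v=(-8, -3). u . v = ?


u . v = u_x*v_x + u_y*v_y = 7*(-8) + 1*(-3)
= (-56) + (-3) = -59

-59


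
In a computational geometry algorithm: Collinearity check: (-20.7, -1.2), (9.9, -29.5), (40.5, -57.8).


Cross product: (9.9-(-20.7))*((-57.8)-(-1.2)) - ((-29.5)-(-1.2))*(40.5-(-20.7))
= 0

Yes, collinear


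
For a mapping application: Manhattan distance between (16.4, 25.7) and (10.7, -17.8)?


|16.4-10.7| + |25.7-(-17.8)| = 5.7 + 43.5 = 49.2

49.2


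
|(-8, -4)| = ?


|u| = sqrt((-8)^2 + (-4)^2) = sqrt(80) = 8.9443

8.9443


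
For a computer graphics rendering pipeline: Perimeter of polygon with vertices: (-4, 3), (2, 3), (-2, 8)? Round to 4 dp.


Sides: (-4, 3)->(2, 3): sqrt(36) = 6, (2, 3)->(-2, 8): sqrt(41) = 6.403124, (-2, 8)->(-4, 3): sqrt(29) = 5.385165
Sum = 17.788289
Perimeter = 17.7883

17.7883


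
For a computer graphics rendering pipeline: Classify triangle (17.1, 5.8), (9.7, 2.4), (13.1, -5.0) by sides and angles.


Side lengths squared: AB^2=66.32, BC^2=66.32, CA^2=132.64
Sorted: [66.32, 66.32, 132.64]
By sides: Isosceles, By angles: Right

Isosceles, Right


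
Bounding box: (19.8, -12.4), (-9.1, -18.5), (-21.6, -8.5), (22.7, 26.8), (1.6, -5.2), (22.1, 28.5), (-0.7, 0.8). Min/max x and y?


x range: [-21.6, 22.7]
y range: [-18.5, 28.5]
Bounding box: (-21.6,-18.5) to (22.7,28.5)

(-21.6,-18.5) to (22.7,28.5)


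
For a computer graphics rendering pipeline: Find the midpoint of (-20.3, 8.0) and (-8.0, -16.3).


M = (((-20.3)+(-8))/2, (8+(-16.3))/2)
= (-14.15, -4.15)

(-14.15, -4.15)


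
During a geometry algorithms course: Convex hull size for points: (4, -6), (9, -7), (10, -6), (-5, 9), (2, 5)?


Convex hull vertices (CCW): (-5, 9), (4, -6), (9, -7), (10, -6), (2, 5)
Count = 5

5


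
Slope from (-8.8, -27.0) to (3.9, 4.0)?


slope = (y2-y1)/(x2-x1) = (4-(-27))/(3.9-(-8.8)) = 31/12.7 = 2.4409

2.4409


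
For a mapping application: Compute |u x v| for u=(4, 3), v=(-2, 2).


|u x v| = |4*2 - 3*(-2)|
= |8 - (-6)| = 14

14


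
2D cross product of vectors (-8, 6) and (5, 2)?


u x v = u_x*v_y - u_y*v_x = (-8)*2 - 6*5
= (-16) - 30 = -46

-46


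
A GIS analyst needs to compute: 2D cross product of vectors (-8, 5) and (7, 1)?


u x v = u_x*v_y - u_y*v_x = (-8)*1 - 5*7
= (-8) - 35 = -43

-43


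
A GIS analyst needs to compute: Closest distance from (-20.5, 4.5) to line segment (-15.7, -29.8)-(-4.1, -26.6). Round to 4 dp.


Project P onto AB: t = 0.3735 (clamped to [0,1])
Closest point on segment: (-11.3676, -28.6049)
Distance: 34.3414

34.3414


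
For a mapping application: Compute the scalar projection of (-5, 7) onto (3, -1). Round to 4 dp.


u.v = -22, |v| = sqrt(10) = 3.1623
Scalar projection = u.v / |v| = -22 / sqrt(10) = -6.957

-6.957


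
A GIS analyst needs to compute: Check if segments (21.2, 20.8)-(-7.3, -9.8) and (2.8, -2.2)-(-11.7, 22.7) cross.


Cross products: d1=-791.66, d2=361.69, d3=92.46, d4=-1060.89
d1*d2 < 0 and d3*d4 < 0? yes

Yes, they intersect


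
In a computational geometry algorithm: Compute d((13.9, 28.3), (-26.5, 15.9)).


dx=-40.4, dy=-12.4
d^2 = (-40.4)^2 + (-12.4)^2 = 1785.92
d = sqrt(1785.92) = 42.2601

42.2601


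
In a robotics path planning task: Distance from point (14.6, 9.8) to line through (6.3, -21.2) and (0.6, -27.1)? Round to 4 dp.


|cross product| = 127.73
|line direction| = sqrt(67.3) = 8.2037
Distance = 127.73/sqrt(67.3) = 15.5699

15.5699


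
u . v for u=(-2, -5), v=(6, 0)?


u . v = u_x*v_x + u_y*v_y = (-2)*6 + (-5)*0
= (-12) + 0 = -12

-12


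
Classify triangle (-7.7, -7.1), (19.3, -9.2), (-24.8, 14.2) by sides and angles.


Side lengths squared: AB^2=733.41, BC^2=2492.37, CA^2=746.1
Sorted: [733.41, 746.1, 2492.37]
By sides: Scalene, By angles: Obtuse

Scalene, Obtuse


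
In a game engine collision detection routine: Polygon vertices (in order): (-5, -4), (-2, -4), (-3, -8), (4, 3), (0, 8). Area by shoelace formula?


Shoelace sum: ((-5)*(-4) - (-2)*(-4)) + ((-2)*(-8) - (-3)*(-4)) + ((-3)*3 - 4*(-8)) + (4*8 - 0*3) + (0*(-4) - (-5)*8)
= 111
Area = |111|/2 = 55.5

55.5


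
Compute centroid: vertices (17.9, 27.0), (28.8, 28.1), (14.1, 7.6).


Centroid = ((x_A+x_B+x_C)/3, (y_A+y_B+y_C)/3)
= ((17.9+28.8+14.1)/3, (27+28.1+7.6)/3)
= (20.2667, 20.9)

(20.2667, 20.9)


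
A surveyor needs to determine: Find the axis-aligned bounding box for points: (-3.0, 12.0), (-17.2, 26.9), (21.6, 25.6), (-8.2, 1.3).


x range: [-17.2, 21.6]
y range: [1.3, 26.9]
Bounding box: (-17.2,1.3) to (21.6,26.9)

(-17.2,1.3) to (21.6,26.9)


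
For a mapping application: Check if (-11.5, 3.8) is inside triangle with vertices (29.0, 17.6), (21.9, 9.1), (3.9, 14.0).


Cross products: AB x AP = -246.27, BC x BP = 259.06, CA x CP = -200.58
All same sign? no

No, outside


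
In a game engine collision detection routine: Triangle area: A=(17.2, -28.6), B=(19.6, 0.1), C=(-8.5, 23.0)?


Area = |x_A(y_B-y_C) + x_B(y_C-y_A) + x_C(y_A-y_B)|/2
= |(-393.88) + 1011.36 + 243.95|/2
= 861.43/2 = 430.715

430.715


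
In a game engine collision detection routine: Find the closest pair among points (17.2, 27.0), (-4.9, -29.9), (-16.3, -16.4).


d(P0,P1) = 61.0411, d(P0,P2) = 54.8253, d(P1,P2) = 17.6695
Closest: P1 and P2

Closest pair: (-4.9, -29.9) and (-16.3, -16.4), distance = 17.6695


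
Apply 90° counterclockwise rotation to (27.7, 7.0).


90° CCW: (x,y) -> (-y, x)
(27.7,7) -> (-7, 27.7)

(-7, 27.7)


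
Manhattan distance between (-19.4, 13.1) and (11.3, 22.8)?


|(-19.4)-11.3| + |13.1-22.8| = 30.7 + 9.7 = 40.4

40.4


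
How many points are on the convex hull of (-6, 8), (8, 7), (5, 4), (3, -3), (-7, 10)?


Convex hull vertices (CCW): (-7, 10), (-6, 8), (3, -3), (8, 7)
Count = 4

4


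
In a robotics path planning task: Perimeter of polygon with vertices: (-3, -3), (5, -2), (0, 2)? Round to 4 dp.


Sides: (-3, -3)->(5, -2): sqrt(65) = 8.062258, (5, -2)->(0, 2): sqrt(41) = 6.403124, (0, 2)->(-3, -3): sqrt(34) = 5.830952
Sum = 20.296334
Perimeter = 20.2963

20.2963


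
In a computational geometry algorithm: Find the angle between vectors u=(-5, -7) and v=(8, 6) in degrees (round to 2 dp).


u.v = -82, |u| = sqrt(74) = 8.6023, |v| = sqrt(100) = 10
cos(theta) = u.v/(|u||v|) = -82/sqrt(7400) = -0.953231
theta = acos(-0.953231) = 162.41 degrees

162.41 degrees


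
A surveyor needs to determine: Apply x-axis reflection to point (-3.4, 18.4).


Reflection over x-axis: (x,y) -> (x,-y)
(-3.4, 18.4) -> (-3.4, -18.4)

(-3.4, -18.4)


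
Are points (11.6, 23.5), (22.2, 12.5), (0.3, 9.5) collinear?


Cross product: (22.2-11.6)*(9.5-23.5) - (12.5-23.5)*(0.3-11.6)
= -272.7

No, not collinear


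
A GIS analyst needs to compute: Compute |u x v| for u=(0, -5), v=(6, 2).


|u x v| = |0*2 - (-5)*6|
= |0 - (-30)| = 30

30


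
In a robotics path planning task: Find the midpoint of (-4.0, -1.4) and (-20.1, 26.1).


M = (((-4)+(-20.1))/2, ((-1.4)+26.1)/2)
= (-12.05, 12.35)

(-12.05, 12.35)


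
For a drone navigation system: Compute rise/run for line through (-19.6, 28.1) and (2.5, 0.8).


slope = (y2-y1)/(x2-x1) = (0.8-28.1)/(2.5-(-19.6)) = (-27.3)/22.1 = -1.2353

-1.2353


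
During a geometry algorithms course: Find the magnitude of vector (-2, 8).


|u| = sqrt((-2)^2 + 8^2) = sqrt(68) = 8.2462

8.2462


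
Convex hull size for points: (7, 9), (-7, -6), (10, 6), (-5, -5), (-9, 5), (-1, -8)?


Convex hull vertices (CCW): (-9, 5), (-7, -6), (-1, -8), (10, 6), (7, 9)
Count = 5

5


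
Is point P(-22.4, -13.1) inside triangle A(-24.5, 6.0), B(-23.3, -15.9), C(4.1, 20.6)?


Cross products: AB x AP = 23.07, BC x BP = 43.87, CA x CP = 576.92
All same sign? yes

Yes, inside


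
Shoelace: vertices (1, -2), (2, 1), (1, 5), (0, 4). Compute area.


Shoelace sum: (1*1 - 2*(-2)) + (2*5 - 1*1) + (1*4 - 0*5) + (0*(-2) - 1*4)
= 14
Area = |14|/2 = 7

7


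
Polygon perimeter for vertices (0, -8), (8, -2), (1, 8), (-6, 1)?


Sides: (0, -8)->(8, -2): sqrt(100) = 10, (8, -2)->(1, 8): sqrt(149) = 12.206556, (1, 8)->(-6, 1): sqrt(98) = 9.899495, (-6, 1)->(0, -8): sqrt(117) = 10.816654
Sum = 42.922705
Perimeter = 42.9227

42.9227


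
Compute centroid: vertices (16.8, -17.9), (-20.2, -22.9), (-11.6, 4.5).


Centroid = ((x_A+x_B+x_C)/3, (y_A+y_B+y_C)/3)
= ((16.8+(-20.2)+(-11.6))/3, ((-17.9)+(-22.9)+4.5)/3)
= (-5, -12.1)

(-5, -12.1)


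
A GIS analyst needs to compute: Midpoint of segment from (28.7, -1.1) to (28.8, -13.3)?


M = ((28.7+28.8)/2, ((-1.1)+(-13.3))/2)
= (28.75, -7.2)

(28.75, -7.2)


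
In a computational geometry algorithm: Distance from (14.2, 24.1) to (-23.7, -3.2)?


dx=-37.9, dy=-27.3
d^2 = (-37.9)^2 + (-27.3)^2 = 2181.7
d = sqrt(2181.7) = 46.7087

46.7087


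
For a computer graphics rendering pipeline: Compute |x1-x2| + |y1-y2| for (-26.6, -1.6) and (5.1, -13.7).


|(-26.6)-5.1| + |(-1.6)-(-13.7)| = 31.7 + 12.1 = 43.8

43.8


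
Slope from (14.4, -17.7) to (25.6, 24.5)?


slope = (y2-y1)/(x2-x1) = (24.5-(-17.7))/(25.6-14.4) = 42.2/11.2 = 3.7679

3.7679


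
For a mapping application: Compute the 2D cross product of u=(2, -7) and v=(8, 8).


u x v = u_x*v_y - u_y*v_x = 2*8 - (-7)*8
= 16 - (-56) = 72

72


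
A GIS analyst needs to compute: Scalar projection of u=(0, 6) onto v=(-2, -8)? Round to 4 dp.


u.v = -48, |v| = sqrt(68) = 8.2462
Scalar projection = u.v / |v| = -48 / sqrt(68) = -5.8209

-5.8209


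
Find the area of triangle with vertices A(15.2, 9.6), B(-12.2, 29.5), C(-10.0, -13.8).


Area = |x_A(y_B-y_C) + x_B(y_C-y_A) + x_C(y_A-y_B)|/2
= |658.16 + 285.48 + 199|/2
= 1142.64/2 = 571.32

571.32


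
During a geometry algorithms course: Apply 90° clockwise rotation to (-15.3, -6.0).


90° CW: (x,y) -> (y, -x)
(-15.3,-6) -> (-6, 15.3)

(-6, 15.3)


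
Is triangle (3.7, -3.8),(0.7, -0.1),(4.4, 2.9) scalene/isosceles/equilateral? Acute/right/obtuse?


Side lengths squared: AB^2=22.69, BC^2=22.69, CA^2=45.38
Sorted: [22.69, 22.69, 45.38]
By sides: Isosceles, By angles: Right

Isosceles, Right
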